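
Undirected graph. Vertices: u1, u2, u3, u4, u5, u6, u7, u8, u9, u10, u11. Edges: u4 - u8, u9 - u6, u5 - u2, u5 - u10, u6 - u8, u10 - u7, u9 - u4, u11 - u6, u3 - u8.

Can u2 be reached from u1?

u1 has no edges, so nothing is reachable from it.

No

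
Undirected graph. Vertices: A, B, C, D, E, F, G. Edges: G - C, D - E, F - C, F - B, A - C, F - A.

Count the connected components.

2

From A: component {A, B, C, F, G}.
From D: component {D, E}.
That's 2 components.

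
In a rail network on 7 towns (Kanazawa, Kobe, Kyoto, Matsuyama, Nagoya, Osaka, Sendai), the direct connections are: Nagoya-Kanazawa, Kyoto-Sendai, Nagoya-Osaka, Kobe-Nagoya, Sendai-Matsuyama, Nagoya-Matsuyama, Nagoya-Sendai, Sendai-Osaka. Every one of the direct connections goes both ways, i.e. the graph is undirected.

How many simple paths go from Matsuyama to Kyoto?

3

Matsuyama–Nagoya–Osaka–Sendai–Kyoto
Matsuyama–Nagoya–Sendai–Kyoto
Matsuyama–Sendai–Kyoto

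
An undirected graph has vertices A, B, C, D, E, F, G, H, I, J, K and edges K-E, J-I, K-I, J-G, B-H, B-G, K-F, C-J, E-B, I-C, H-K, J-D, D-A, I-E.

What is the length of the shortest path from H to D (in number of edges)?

Distance 0: H.
Distance 1: B, K.
Distance 2: E, F, G, I.
Distance 3: C, J.
Distance 4: D — contains D.

4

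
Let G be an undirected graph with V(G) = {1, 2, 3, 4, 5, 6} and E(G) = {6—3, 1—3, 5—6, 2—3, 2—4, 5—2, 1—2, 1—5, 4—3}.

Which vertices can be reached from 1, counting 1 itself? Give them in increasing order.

1, 2, 3, 4, 5, 6

Start at 1.
Its neighbours: 2, 3, 5.
Then their neighbours: 4, 6.
Every vertex is now reached.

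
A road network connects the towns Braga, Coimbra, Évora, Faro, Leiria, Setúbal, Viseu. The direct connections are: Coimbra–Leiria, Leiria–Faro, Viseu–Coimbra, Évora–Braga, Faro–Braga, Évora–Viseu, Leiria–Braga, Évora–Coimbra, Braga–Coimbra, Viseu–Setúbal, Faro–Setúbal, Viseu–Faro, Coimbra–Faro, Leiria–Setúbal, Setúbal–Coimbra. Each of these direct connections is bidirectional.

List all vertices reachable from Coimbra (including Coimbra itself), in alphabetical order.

Start at Coimbra.
Its neighbours: Braga, Évora, Faro, Leiria, Setúbal, Viseu.
Every vertex is now reached.

Braga, Coimbra, Évora, Faro, Leiria, Setúbal, Viseu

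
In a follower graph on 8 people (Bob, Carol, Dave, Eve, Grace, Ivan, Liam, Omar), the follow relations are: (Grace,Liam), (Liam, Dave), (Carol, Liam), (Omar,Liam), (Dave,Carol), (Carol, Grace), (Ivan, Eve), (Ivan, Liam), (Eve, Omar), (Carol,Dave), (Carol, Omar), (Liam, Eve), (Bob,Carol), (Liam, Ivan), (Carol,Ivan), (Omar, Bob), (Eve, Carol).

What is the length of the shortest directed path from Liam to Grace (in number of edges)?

Distance 0: Liam.
Distance 1: Dave, Eve, Ivan.
Distance 2: Carol, Omar.
Distance 3: Bob, Grace — contains Grace.

3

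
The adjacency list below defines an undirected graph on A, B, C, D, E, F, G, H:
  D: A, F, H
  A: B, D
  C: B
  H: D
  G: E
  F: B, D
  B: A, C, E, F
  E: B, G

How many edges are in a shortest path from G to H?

5

Distance 0: G.
Distance 1: E.
Distance 2: B.
Distance 3: A, C, F.
Distance 4: D.
Distance 5: H — contains H.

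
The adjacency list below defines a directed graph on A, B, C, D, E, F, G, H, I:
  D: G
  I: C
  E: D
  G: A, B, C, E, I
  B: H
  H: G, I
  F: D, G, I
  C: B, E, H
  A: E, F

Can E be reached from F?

Yes

Explore from F.
Distance 1: reach D, G, I.
Distance 2: reach A, B, C, E.
Found E.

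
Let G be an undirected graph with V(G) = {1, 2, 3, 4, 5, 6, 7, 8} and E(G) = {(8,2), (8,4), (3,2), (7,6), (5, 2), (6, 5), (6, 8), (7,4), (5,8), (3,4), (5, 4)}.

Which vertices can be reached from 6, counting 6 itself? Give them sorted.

Start at 6.
Its neighbours: 5, 7, 8.
Then their neighbours: 2, 4.
Then next layer: 3.
Nothing further is reachable.

2, 3, 4, 5, 6, 7, 8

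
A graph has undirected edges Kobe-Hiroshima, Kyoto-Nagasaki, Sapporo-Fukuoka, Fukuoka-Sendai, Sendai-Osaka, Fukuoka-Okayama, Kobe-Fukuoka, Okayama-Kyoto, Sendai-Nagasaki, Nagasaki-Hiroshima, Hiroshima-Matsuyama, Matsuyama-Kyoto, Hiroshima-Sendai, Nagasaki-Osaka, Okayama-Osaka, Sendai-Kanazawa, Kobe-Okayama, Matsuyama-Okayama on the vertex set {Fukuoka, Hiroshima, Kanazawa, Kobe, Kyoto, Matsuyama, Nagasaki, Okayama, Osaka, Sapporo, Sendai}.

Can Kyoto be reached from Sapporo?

Explore from Sapporo.
Distance 1: reach Fukuoka.
Distance 2: reach Kobe, Okayama, Sendai.
Distance 3: reach Hiroshima, Kanazawa, Kyoto, Matsuyama, Nagasaki, Osaka.
Found Kyoto.

Yes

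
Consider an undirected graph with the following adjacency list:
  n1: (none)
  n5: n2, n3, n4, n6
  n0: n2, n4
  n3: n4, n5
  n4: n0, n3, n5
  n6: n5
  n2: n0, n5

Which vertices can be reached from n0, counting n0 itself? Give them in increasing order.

n0, n2, n3, n4, n5, n6

Start at n0.
Its neighbours: n2, n4.
Then their neighbours: n3, n5.
Then next layer: n6.
Nothing further is reachable.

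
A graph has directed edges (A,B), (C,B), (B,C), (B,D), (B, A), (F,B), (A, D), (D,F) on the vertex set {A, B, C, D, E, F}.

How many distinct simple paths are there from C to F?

C→B→A→D→F
C→B→D→F

2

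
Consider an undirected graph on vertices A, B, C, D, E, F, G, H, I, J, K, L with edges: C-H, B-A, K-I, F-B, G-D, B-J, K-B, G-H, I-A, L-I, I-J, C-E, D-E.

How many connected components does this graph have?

From A: component {A, B, F, I, J, K, L}.
From C: component {C, D, E, G, H}.
That's 2 components.

2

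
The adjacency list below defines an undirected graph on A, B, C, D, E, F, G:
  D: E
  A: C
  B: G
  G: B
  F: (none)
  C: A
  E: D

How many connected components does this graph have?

4

From A: component {A, C}.
From B: component {B, G}.
From D: component {D, E}.
From F: component {F}.
That's 4 components.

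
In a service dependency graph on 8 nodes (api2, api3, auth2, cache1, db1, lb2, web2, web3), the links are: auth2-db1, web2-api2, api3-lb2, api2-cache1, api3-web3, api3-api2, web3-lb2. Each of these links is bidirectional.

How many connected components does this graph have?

2

From api2: component {api2, api3, cache1, lb2, web2, web3}.
From auth2: component {auth2, db1}.
That's 2 components.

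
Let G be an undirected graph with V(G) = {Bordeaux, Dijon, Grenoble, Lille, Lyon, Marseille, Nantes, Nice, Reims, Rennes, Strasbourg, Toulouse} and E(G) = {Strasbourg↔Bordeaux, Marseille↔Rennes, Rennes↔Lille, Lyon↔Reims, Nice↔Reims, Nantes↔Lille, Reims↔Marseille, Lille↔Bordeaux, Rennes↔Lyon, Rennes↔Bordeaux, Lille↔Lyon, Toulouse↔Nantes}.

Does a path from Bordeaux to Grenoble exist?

Explore from Bordeaux.
Distance 1: reach Lille, Rennes, Strasbourg.
Distance 2: reach Lyon, Marseille, Nantes.
Distance 3: reach Reims, Toulouse.
Distance 4: reach Nice.
The search is exhausted without reaching Grenoble; it lies in a different component.

No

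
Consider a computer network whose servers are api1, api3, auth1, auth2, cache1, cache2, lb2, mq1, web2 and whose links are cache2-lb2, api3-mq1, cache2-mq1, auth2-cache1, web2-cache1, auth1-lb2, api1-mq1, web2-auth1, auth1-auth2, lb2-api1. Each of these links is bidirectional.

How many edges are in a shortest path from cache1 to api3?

6

Distance 0: cache1.
Distance 1: auth2, web2.
Distance 2: auth1.
Distance 3: lb2.
Distance 4: api1, cache2.
Distance 5: mq1.
Distance 6: api3 — contains api3.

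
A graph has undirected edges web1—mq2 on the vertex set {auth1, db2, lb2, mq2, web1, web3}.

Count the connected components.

5

From auth1: component {auth1}.
From db2: component {db2}.
From lb2: component {lb2}.
From mq2: component {mq2, web1}.
From web3: component {web3}.
That's 5 components.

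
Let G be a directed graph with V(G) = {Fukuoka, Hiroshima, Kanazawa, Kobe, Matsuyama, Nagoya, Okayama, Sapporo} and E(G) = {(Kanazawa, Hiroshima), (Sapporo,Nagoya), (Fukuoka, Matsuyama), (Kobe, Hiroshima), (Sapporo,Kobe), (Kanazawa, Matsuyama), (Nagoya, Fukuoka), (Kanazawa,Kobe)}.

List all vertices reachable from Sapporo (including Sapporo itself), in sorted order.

Start at Sapporo.
Its neighbours: Kobe, Nagoya.
Then their neighbours: Fukuoka, Hiroshima.
Then next layer: Matsuyama.
Nothing further is reachable.

Fukuoka, Hiroshima, Kobe, Matsuyama, Nagoya, Sapporo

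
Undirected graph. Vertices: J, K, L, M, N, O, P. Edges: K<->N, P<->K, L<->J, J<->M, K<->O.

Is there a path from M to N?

Explore from M.
Distance 1: reach J.
Distance 2: reach L.
The search is exhausted without reaching N; it lies in a different component.

No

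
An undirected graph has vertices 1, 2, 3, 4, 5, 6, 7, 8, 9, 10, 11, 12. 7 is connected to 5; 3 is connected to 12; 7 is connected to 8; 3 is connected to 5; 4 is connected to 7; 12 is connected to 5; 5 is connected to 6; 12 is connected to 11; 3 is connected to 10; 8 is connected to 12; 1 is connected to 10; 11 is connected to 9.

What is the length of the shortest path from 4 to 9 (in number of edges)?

5

Distance 0: 4.
Distance 1: 7.
Distance 2: 5, 8.
Distance 3: 3, 6, 12.
Distance 4: 10, 11.
Distance 5: 1, 9 — contains 9.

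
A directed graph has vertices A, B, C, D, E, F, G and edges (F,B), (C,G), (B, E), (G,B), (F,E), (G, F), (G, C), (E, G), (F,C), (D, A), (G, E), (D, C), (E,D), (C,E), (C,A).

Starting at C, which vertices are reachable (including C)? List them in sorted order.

A, B, C, D, E, F, G

Start at C.
Its neighbours: A, E, G.
Then their neighbours: B, D, F.
Every vertex is now reached.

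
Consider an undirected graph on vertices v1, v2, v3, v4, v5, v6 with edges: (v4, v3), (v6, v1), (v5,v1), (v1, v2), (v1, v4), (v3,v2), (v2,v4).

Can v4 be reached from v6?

Yes

Explore from v6.
Distance 1: reach v1.
Distance 2: reach v2, v4, v5.
Found v4.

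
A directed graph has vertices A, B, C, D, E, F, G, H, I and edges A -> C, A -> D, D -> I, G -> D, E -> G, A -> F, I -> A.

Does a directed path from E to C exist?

Yes

Explore from E.
Distance 1: reach G.
Distance 2: reach D.
Distance 3: reach I.
Distance 4: reach A.
Distance 5: reach C, F.
Found C.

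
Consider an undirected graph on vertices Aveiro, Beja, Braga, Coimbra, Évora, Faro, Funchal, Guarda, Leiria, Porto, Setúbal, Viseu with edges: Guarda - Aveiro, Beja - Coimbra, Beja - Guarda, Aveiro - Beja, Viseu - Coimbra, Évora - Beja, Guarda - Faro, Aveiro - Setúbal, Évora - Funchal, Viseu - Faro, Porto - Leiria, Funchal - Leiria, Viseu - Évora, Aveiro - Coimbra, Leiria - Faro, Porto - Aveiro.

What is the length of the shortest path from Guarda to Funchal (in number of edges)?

3

Distance 0: Guarda.
Distance 1: Aveiro, Beja, Faro.
Distance 2: Coimbra, Évora, Leiria, Porto, Setúbal, Viseu.
Distance 3: Funchal — contains Funchal.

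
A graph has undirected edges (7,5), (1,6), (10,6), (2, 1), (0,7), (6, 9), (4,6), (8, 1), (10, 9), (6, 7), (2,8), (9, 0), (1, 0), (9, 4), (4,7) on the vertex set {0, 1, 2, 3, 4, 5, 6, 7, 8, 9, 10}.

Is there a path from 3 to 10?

3 has no edges, so nothing is reachable from it.

No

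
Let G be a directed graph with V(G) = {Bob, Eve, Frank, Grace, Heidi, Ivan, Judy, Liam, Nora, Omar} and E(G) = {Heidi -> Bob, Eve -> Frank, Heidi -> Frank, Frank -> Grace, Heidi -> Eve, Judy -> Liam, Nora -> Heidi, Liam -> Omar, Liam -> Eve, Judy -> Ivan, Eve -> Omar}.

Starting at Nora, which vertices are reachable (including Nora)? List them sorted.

Start at Nora.
Its neighbours: Heidi.
Then their neighbours: Bob, Eve, Frank.
Then next layer: Grace, Omar.
Nothing further is reachable.

Bob, Eve, Frank, Grace, Heidi, Nora, Omar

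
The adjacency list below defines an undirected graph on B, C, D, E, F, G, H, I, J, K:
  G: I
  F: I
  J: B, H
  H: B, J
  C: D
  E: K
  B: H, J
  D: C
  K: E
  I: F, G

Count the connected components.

From B: component {B, H, J}.
From C: component {C, D}.
From E: component {E, K}.
From F: component {F, G, I}.
That's 4 components.

4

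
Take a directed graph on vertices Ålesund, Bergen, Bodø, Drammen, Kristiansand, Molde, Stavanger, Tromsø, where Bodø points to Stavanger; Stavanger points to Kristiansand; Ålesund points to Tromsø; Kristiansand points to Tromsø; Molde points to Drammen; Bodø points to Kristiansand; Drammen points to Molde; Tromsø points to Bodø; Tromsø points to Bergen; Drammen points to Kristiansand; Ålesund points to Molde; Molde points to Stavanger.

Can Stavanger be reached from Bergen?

Bergen has no outgoing edges, so nothing is reachable from it.

No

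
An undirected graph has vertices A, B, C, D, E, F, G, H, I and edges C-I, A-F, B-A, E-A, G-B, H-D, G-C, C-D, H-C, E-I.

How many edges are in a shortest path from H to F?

Distance 0: H.
Distance 1: C, D.
Distance 2: G, I.
Distance 3: B, E.
Distance 4: A.
Distance 5: F — contains F.

5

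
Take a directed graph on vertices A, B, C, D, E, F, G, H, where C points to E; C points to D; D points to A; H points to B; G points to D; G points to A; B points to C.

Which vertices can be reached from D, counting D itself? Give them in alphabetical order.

A, D

Start at D.
Its neighbours: A.
Nothing further is reachable.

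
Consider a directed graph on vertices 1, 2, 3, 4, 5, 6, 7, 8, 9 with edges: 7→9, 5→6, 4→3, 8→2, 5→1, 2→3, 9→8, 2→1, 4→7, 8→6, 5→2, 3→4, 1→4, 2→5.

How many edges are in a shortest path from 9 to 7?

5

Distance 0: 9.
Distance 1: 8.
Distance 2: 2, 6.
Distance 3: 1, 3, 5.
Distance 4: 4.
Distance 5: 7 — contains 7.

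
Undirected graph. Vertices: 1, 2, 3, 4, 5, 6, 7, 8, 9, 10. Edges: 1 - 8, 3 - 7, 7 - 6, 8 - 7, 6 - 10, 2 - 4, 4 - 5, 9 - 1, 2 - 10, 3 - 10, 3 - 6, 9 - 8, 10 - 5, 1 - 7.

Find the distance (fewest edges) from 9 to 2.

5

Distance 0: 9.
Distance 1: 1, 8.
Distance 2: 7.
Distance 3: 3, 6.
Distance 4: 10.
Distance 5: 2, 5 — contains 2.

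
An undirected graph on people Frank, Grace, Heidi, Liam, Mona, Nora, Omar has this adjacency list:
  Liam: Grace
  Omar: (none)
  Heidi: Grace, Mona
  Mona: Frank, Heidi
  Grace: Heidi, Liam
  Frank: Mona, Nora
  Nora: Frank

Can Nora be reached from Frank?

Yes

Explore from Frank.
Distance 1: reach Mona, Nora.
Found Nora.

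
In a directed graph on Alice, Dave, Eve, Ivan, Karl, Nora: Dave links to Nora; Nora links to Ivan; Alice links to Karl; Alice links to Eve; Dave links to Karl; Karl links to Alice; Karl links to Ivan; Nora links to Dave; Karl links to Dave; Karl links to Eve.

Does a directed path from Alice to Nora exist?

Yes

Explore from Alice.
Distance 1: reach Eve, Karl.
Distance 2: reach Dave, Ivan.
Distance 3: reach Nora.
Found Nora.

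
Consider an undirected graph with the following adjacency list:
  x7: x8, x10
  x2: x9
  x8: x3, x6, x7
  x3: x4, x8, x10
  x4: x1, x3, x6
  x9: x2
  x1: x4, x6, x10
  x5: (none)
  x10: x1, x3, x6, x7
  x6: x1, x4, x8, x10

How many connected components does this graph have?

3

From x1: component {x1, x3, x4, x6, x7, x8, x10}.
From x2: component {x2, x9}.
From x5: component {x5}.
That's 3 components.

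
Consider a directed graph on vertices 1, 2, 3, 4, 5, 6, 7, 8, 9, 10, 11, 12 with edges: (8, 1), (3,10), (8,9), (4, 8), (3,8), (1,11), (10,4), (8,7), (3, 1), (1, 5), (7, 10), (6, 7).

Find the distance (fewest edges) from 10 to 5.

4

Distance 0: 10.
Distance 1: 4.
Distance 2: 8.
Distance 3: 1, 7, 9.
Distance 4: 5, 11 — contains 5.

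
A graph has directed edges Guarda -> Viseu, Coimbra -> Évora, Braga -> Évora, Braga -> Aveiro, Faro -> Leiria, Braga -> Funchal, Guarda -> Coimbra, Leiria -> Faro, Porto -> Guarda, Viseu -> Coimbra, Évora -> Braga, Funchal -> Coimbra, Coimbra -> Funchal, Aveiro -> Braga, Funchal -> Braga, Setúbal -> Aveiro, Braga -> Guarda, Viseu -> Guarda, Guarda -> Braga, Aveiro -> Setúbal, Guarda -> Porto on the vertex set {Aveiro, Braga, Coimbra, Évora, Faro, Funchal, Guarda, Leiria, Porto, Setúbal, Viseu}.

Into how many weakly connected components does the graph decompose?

2

From Aveiro: component {Aveiro, Braga, Coimbra, Évora, Funchal, Guarda, Porto, Setúbal, Viseu}.
From Faro: component {Faro, Leiria}.
That's 2 components.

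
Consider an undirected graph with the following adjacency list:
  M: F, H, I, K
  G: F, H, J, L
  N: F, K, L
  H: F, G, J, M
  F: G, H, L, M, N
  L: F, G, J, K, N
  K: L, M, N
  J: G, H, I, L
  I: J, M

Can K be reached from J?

Explore from J.
Distance 1: reach G, H, I, L.
Distance 2: reach F, K, M, N.
Found K.

Yes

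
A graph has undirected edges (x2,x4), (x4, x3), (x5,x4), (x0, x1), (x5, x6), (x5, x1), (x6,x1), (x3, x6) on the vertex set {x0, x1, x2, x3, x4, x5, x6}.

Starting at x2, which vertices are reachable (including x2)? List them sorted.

Start at x2.
Its neighbours: x4.
Then their neighbours: x3, x5.
Then next layer: x1, x6.
Then next layer: x0.
Every vertex is now reached.

x0, x1, x2, x3, x4, x5, x6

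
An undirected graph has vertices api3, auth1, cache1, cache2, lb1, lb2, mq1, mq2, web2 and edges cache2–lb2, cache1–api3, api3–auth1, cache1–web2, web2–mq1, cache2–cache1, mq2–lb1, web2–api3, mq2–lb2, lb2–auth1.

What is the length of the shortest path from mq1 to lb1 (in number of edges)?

6

Distance 0: mq1.
Distance 1: web2.
Distance 2: api3, cache1.
Distance 3: auth1, cache2.
Distance 4: lb2.
Distance 5: mq2.
Distance 6: lb1 — contains lb1.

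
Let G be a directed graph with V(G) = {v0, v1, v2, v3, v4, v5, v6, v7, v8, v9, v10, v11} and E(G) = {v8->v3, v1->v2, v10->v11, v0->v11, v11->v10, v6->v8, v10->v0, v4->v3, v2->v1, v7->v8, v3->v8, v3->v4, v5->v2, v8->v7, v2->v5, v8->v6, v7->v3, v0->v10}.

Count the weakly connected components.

4

From v0: component {v0, v10, v11}.
From v1: component {v1, v2, v5}.
From v3: component {v3, v4, v6, v7, v8}.
From v9: component {v9}.
That's 4 components.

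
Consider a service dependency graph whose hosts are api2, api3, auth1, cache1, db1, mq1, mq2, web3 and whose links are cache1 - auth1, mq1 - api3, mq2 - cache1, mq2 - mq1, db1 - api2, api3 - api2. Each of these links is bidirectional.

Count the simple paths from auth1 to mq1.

1

auth1–cache1–mq2–mq1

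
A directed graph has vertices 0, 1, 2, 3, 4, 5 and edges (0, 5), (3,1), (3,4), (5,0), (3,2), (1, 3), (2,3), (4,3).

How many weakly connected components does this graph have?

2

From 0: component {0, 5}.
From 1: component {1, 2, 3, 4}.
That's 2 components.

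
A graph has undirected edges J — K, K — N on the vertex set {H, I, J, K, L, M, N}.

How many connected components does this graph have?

From H: component {H}.
From I: component {I}.
From J: component {J, K, N}.
From L: component {L}.
From M: component {M}.
That's 5 components.

5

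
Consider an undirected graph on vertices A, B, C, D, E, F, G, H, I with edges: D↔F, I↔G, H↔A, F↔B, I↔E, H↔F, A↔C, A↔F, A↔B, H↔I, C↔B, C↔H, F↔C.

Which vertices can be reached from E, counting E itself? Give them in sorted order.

Start at E.
Its neighbours: I.
Then their neighbours: G, H.
Then next layer: A, C, F.
Then next layer: B, D.
Every vertex is now reached.

A, B, C, D, E, F, G, H, I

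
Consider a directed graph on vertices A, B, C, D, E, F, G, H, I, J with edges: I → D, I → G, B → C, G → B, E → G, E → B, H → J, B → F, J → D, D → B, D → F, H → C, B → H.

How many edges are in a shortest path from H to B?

3

Distance 0: H.
Distance 1: C, J.
Distance 2: D.
Distance 3: B, F — contains B.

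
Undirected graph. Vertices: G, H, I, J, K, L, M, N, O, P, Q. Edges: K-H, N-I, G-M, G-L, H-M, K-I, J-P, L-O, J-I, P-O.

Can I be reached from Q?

No

Q has no edges, so nothing is reachable from it.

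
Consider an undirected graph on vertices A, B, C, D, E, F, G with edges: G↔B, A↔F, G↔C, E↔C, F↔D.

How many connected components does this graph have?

2

From A: component {A, D, F}.
From B: component {B, C, E, G}.
That's 2 components.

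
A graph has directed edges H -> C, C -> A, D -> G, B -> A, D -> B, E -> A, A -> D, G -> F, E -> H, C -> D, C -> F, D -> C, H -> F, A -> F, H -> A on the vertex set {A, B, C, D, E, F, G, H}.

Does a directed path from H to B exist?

Yes

Explore from H.
Distance 1: reach A, C, F.
Distance 2: reach D.
Distance 3: reach B, G.
Found B.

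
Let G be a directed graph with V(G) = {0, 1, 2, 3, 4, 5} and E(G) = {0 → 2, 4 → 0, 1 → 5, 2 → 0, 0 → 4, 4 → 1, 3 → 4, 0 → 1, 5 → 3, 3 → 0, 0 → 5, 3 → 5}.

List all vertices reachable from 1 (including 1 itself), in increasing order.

Start at 1.
Its neighbours: 5.
Then their neighbours: 3.
Then next layer: 0, 4.
Then next layer: 2.
Every vertex is now reached.

0, 1, 2, 3, 4, 5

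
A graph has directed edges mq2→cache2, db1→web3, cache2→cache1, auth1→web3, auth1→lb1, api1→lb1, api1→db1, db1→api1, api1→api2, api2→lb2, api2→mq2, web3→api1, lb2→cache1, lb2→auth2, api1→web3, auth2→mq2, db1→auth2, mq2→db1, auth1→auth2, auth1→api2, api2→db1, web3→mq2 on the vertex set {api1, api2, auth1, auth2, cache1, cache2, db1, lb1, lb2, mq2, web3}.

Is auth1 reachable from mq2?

No

Explore from mq2.
Distance 1: reach cache2, db1.
Distance 2: reach api1, auth2, cache1, web3.
Distance 3: reach api2, lb1.
Distance 4: reach lb2.
The search from mq2 is exhausted; no directed path reaches auth1.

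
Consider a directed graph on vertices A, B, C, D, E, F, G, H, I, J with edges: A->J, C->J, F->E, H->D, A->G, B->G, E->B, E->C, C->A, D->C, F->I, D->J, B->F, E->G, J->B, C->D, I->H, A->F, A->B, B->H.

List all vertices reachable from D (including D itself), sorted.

Start at D.
Its neighbours: C, J.
Then their neighbours: A, B.
Then next layer: F, G, H.
Then next layer: E, I.
Every vertex is now reached.

A, B, C, D, E, F, G, H, I, J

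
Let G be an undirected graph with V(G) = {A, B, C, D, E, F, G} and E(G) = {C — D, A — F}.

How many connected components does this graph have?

From A: component {A, F}.
From B: component {B}.
From C: component {C, D}.
From E: component {E}.
From G: component {G}.
That's 5 components.

5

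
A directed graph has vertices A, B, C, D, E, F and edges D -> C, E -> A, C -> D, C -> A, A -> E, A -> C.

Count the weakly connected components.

From A: component {A, C, D, E}.
From B: component {B}.
From F: component {F}.
That's 3 components.

3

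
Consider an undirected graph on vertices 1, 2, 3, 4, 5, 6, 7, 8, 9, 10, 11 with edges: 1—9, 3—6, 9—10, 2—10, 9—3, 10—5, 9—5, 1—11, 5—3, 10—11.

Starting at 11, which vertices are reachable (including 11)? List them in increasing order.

1, 2, 3, 5, 6, 9, 10, 11

Start at 11.
Its neighbours: 1, 10.
Then their neighbours: 2, 5, 9.
Then next layer: 3.
Then next layer: 6.
Nothing further is reachable.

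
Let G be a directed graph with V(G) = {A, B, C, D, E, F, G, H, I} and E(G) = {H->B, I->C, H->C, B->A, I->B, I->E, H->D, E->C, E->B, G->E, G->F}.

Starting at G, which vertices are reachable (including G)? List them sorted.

A, B, C, E, F, G

Start at G.
Its neighbours: E, F.
Then their neighbours: B, C.
Then next layer: A.
Nothing further is reachable.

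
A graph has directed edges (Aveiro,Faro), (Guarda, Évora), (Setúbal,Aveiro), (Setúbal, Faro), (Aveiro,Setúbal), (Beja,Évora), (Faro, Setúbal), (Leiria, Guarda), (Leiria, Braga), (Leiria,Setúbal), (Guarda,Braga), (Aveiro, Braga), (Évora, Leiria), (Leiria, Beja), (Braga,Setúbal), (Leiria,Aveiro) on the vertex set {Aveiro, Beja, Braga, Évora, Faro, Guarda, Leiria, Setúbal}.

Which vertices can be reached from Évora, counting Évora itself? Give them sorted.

Start at Évora.
Its neighbours: Leiria.
Then their neighbours: Aveiro, Beja, Braga, Guarda, Setúbal.
Then next layer: Faro.
Every vertex is now reached.

Aveiro, Beja, Braga, Évora, Faro, Guarda, Leiria, Setúbal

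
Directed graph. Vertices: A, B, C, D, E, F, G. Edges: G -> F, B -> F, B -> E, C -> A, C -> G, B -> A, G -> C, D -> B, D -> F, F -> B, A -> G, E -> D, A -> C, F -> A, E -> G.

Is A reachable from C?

Explore from C.
Distance 1: reach A, G.
Found A.

Yes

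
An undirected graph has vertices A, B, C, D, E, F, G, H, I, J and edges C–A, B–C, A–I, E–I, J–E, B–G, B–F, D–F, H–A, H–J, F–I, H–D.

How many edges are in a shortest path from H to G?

Distance 0: H.
Distance 1: A, D, J.
Distance 2: C, E, F, I.
Distance 3: B.
Distance 4: G — contains G.

4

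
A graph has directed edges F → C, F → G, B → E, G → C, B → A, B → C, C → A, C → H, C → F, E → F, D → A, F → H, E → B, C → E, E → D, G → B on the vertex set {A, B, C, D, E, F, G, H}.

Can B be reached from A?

A has no outgoing edges, so nothing is reachable from it.

No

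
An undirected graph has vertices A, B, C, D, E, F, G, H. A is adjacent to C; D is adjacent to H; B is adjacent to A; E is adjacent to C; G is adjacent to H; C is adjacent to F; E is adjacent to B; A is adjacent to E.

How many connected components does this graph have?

From A: component {A, B, C, E, F}.
From D: component {D, G, H}.
That's 2 components.

2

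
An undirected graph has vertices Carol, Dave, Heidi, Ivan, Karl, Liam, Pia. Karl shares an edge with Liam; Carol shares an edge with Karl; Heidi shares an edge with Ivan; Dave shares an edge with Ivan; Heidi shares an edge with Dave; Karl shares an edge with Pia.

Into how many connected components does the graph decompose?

From Carol: component {Carol, Karl, Liam, Pia}.
From Dave: component {Dave, Heidi, Ivan}.
That's 2 components.

2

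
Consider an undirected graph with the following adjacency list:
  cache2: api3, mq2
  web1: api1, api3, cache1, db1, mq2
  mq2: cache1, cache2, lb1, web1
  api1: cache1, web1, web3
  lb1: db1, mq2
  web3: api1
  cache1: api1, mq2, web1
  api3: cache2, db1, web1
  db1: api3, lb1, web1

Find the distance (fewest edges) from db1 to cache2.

2

Distance 0: db1.
Distance 1: api3, lb1, web1.
Distance 2: api1, cache1, cache2, mq2 — contains cache2.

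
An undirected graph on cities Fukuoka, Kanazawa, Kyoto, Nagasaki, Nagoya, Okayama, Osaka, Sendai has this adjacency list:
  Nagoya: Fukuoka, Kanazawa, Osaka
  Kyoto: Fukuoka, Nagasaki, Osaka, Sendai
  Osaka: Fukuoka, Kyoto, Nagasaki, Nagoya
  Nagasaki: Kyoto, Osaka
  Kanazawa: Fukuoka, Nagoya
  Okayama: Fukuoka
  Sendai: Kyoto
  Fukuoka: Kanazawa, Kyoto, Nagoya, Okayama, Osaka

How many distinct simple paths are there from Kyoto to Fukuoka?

Kyoto–Fukuoka
Kyoto–Nagasaki–Osaka–Fukuoka
Kyoto–Nagasaki–Osaka–Nagoya–Fukuoka
Kyoto–Nagasaki–Osaka–Nagoya–Kanazawa–Fukuoka
Kyoto–Osaka–Fukuoka
Kyoto–Osaka–Nagoya–Fukuoka
Kyoto–Osaka–Nagoya–Kanazawa–Fukuoka

7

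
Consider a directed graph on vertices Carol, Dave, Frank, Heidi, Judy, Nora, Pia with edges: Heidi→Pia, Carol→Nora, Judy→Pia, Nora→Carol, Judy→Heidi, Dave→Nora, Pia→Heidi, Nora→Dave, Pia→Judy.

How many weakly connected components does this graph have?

From Carol: component {Carol, Dave, Nora}.
From Frank: component {Frank}.
From Heidi: component {Heidi, Judy, Pia}.
That's 3 components.

3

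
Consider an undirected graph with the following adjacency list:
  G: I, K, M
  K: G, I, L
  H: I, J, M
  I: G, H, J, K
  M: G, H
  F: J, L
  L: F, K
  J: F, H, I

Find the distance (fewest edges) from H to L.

Distance 0: H.
Distance 1: I, J, M.
Distance 2: F, G, K.
Distance 3: L — contains L.

3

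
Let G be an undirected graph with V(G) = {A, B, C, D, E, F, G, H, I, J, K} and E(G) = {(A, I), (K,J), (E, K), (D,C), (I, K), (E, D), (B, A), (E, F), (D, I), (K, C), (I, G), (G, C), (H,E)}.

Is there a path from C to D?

Explore from C.
Distance 1: reach D, G, K.
Found D.

Yes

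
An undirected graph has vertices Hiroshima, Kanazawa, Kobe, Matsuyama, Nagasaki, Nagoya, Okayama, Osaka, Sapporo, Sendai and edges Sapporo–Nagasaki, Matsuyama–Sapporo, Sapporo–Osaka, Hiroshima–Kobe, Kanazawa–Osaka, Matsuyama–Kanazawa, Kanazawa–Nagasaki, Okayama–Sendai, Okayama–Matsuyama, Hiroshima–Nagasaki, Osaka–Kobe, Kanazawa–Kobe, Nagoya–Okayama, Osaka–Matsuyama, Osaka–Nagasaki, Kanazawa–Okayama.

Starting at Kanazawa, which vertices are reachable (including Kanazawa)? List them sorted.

Hiroshima, Kanazawa, Kobe, Matsuyama, Nagasaki, Nagoya, Okayama, Osaka, Sapporo, Sendai

Start at Kanazawa.
Its neighbours: Kobe, Matsuyama, Nagasaki, Okayama, Osaka.
Then their neighbours: Hiroshima, Nagoya, Sapporo, Sendai.
Every vertex is now reached.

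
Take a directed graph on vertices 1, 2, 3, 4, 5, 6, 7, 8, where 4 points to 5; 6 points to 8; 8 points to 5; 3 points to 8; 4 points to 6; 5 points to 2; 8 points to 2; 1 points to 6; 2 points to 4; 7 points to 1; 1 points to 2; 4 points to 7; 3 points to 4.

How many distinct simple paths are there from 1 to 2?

1→2
1→6→8→2
1→6→8→5→2

3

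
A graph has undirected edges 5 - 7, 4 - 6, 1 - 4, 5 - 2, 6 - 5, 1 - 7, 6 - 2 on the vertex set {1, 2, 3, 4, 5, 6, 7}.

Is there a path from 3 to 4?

No

3 has no edges, so nothing is reachable from it.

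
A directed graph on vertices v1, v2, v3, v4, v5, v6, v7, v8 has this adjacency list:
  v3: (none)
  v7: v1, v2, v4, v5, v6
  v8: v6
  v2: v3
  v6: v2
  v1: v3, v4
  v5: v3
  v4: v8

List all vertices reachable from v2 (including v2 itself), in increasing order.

v2, v3

Start at v2.
Its neighbours: v3.
Nothing further is reachable.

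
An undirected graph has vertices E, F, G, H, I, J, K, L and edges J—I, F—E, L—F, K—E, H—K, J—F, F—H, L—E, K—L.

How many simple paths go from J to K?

5

J–F–E–K
J–F–E–L–K
J–F–H–K
J–F–L–E–K
J–F–L–K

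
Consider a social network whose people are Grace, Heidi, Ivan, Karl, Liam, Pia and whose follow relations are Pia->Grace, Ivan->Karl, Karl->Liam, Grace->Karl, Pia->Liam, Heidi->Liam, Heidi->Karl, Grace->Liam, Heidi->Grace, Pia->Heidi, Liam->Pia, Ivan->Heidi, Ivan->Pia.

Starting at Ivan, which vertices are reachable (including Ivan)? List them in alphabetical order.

Grace, Heidi, Ivan, Karl, Liam, Pia

Start at Ivan.
Its neighbours: Heidi, Karl, Pia.
Then their neighbours: Grace, Liam.
Every vertex is now reached.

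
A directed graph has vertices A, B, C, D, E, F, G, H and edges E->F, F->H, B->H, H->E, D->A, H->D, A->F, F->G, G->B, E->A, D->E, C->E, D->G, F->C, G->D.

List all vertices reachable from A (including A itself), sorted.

Start at A.
Its neighbours: F.
Then their neighbours: C, G, H.
Then next layer: B, D, E.
Every vertex is now reached.

A, B, C, D, E, F, G, H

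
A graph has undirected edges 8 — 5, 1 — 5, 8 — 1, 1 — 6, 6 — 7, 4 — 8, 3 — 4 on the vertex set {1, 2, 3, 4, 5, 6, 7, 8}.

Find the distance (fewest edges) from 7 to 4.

4

Distance 0: 7.
Distance 1: 6.
Distance 2: 1.
Distance 3: 5, 8.
Distance 4: 4 — contains 4.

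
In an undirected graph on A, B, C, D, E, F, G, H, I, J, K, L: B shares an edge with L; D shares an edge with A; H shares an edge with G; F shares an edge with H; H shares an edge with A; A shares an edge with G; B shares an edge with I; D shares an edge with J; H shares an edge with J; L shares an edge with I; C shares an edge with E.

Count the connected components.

From A: component {A, D, F, G, H, J}.
From B: component {B, I, L}.
From C: component {C, E}.
From K: component {K}.
That's 4 components.

4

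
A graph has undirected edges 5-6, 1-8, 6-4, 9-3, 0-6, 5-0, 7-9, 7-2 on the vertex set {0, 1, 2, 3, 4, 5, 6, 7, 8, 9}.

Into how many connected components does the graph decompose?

3

From 0: component {0, 4, 5, 6}.
From 1: component {1, 8}.
From 2: component {2, 3, 7, 9}.
That's 3 components.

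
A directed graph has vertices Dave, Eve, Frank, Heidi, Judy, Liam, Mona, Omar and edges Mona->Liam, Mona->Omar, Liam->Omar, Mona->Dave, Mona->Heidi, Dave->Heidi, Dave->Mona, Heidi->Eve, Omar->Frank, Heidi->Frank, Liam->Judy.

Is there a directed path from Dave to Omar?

Explore from Dave.
Distance 1: reach Heidi, Mona.
Distance 2: reach Eve, Frank, Liam, Omar.
Found Omar.

Yes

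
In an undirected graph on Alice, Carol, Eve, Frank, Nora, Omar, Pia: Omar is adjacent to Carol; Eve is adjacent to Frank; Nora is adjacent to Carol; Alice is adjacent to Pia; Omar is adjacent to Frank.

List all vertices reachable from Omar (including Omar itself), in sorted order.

Start at Omar.
Its neighbours: Carol, Frank.
Then their neighbours: Eve, Nora.
Nothing further is reachable.

Carol, Eve, Frank, Nora, Omar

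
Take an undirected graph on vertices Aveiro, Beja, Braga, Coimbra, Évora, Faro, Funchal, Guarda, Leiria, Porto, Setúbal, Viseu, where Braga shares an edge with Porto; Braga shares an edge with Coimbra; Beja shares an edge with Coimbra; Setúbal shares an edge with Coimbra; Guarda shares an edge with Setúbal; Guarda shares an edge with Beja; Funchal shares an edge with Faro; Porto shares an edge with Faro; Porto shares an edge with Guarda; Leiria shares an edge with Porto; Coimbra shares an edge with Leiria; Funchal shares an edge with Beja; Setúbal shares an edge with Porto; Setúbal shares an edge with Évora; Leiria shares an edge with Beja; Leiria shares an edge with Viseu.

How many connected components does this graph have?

From Aveiro: component {Aveiro}.
From Beja: component {Beja, Braga, Coimbra, Évora, Faro, Funchal, Guarda, Leiria, Porto, Setúbal, Viseu}.
That's 2 components.

2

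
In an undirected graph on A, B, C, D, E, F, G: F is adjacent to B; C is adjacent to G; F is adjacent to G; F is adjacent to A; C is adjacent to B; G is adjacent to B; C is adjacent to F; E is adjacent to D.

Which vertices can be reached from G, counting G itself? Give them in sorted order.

A, B, C, F, G

Start at G.
Its neighbours: B, C, F.
Then their neighbours: A.
Nothing further is reachable.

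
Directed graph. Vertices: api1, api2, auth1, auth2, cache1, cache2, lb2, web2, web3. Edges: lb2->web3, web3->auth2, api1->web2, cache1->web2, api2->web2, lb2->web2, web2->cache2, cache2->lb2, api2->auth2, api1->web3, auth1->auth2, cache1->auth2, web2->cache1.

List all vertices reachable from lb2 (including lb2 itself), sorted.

auth2, cache1, cache2, lb2, web2, web3

Start at lb2.
Its neighbours: web2, web3.
Then their neighbours: auth2, cache1, cache2.
Nothing further is reachable.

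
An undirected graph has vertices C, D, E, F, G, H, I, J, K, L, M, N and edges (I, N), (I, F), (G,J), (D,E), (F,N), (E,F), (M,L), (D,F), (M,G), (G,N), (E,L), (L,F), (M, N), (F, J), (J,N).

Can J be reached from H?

H has no edges, so nothing is reachable from it.

No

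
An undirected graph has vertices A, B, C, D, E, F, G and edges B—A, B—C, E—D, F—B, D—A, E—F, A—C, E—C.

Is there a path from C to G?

No

Explore from C.
Distance 1: reach A, B, E.
Distance 2: reach D, F.
The search is exhausted without reaching G; it lies in a different component.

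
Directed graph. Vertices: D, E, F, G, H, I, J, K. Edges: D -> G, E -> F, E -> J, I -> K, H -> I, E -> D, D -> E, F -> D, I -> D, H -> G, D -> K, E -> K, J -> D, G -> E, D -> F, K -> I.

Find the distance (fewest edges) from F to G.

Distance 0: F.
Distance 1: D.
Distance 2: E, G, K — contains G.

2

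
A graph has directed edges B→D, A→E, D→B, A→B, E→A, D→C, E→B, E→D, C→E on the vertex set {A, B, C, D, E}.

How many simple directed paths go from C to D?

C→E→A→B→D
C→E→B→D
C→E→D

3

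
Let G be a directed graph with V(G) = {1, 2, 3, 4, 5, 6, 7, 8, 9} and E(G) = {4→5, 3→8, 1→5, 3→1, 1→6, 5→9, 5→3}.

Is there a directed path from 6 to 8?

6 has no outgoing edges, so nothing is reachable from it.

No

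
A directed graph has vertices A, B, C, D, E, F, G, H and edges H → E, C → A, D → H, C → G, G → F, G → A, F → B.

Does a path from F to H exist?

Explore from F.
Distance 1: reach B.
The search from F is exhausted; no directed path reaches H.

No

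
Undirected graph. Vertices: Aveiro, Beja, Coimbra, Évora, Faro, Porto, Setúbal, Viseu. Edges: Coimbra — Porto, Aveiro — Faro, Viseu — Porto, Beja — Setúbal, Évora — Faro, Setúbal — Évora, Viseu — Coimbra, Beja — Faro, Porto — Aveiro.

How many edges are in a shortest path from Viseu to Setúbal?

Distance 0: Viseu.
Distance 1: Coimbra, Porto.
Distance 2: Aveiro.
Distance 3: Faro.
Distance 4: Beja, Évora.
Distance 5: Setúbal — contains Setúbal.

5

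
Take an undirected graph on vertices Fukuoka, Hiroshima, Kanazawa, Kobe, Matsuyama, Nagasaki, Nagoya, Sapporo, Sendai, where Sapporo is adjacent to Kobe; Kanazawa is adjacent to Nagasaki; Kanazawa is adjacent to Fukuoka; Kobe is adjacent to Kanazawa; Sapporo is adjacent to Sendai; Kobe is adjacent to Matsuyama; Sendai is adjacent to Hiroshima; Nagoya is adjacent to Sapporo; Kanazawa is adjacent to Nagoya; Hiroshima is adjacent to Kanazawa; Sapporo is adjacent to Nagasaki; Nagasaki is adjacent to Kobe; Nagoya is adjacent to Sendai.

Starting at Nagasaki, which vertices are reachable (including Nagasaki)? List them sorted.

Start at Nagasaki.
Its neighbours: Kanazawa, Kobe, Sapporo.
Then their neighbours: Fukuoka, Hiroshima, Matsuyama, Nagoya, Sendai.
Every vertex is now reached.

Fukuoka, Hiroshima, Kanazawa, Kobe, Matsuyama, Nagasaki, Nagoya, Sapporo, Sendai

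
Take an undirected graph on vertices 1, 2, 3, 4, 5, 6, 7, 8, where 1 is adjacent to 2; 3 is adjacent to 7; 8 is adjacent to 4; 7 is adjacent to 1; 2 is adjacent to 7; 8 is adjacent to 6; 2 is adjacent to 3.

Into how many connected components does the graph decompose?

From 1: component {1, 2, 3, 7}.
From 4: component {4, 6, 8}.
From 5: component {5}.
That's 3 components.

3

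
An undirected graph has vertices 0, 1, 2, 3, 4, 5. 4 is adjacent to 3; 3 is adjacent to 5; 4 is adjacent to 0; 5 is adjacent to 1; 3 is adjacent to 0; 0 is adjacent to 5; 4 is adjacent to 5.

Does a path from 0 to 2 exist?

No

Explore from 0.
Distance 1: reach 3, 4, 5.
Distance 2: reach 1.
The search is exhausted without reaching 2; it lies in a different component.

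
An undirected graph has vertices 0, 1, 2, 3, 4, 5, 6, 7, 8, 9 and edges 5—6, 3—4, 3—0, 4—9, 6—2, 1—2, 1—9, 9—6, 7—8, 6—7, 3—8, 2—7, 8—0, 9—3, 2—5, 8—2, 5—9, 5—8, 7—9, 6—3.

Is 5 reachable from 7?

Explore from 7.
Distance 1: reach 2, 6, 8, 9.
Distance 2: reach 0, 1, 3, 4, 5.
Found 5.

Yes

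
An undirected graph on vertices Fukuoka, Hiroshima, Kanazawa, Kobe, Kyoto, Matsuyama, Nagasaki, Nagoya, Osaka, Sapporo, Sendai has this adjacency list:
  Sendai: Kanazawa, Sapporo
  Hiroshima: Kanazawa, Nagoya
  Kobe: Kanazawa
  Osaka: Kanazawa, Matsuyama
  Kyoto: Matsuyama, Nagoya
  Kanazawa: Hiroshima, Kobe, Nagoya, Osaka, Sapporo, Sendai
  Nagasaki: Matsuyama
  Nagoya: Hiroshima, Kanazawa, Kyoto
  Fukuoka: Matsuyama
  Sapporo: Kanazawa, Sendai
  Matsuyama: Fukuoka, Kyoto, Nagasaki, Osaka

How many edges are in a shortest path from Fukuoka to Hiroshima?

4

Distance 0: Fukuoka.
Distance 1: Matsuyama.
Distance 2: Kyoto, Nagasaki, Osaka.
Distance 3: Kanazawa, Nagoya.
Distance 4: Hiroshima, Kobe, Sapporo, Sendai — contains Hiroshima.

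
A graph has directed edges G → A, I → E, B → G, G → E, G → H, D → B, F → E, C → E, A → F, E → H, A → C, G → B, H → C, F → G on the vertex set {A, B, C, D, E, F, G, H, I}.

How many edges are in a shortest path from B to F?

3

Distance 0: B.
Distance 1: G.
Distance 2: A, E, H.
Distance 3: C, F — contains F.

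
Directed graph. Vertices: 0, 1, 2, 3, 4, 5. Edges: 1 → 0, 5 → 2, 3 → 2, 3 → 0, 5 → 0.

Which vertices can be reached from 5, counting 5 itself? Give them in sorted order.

Start at 5.
Its neighbours: 0, 2.
Nothing further is reachable.

0, 2, 5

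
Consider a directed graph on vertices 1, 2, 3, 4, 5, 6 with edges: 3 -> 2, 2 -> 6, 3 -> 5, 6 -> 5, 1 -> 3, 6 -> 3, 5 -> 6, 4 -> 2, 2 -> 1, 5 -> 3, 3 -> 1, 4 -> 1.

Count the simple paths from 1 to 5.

2

1→3→2→6→5
1→3→5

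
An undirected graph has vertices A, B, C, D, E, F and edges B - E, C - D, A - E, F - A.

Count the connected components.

From A: component {A, B, E, F}.
From C: component {C, D}.
That's 2 components.

2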